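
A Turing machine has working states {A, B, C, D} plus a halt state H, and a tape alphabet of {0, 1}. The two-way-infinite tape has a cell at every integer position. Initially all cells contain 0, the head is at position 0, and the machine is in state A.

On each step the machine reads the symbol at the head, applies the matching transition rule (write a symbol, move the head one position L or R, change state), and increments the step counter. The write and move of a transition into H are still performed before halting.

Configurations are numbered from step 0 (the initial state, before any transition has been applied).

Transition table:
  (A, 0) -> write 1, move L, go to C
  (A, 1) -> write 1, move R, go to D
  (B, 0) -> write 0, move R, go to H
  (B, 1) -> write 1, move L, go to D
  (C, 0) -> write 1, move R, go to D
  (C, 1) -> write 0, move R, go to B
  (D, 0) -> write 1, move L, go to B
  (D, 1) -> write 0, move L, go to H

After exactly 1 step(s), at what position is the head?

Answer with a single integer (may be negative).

Answer: -1

Derivation:
Step 1: in state A at pos 0, read 0 -> (A,0)->write 1,move L,goto C. Now: state=C, head=-1, tape[-2..1]=0010 (head:  ^)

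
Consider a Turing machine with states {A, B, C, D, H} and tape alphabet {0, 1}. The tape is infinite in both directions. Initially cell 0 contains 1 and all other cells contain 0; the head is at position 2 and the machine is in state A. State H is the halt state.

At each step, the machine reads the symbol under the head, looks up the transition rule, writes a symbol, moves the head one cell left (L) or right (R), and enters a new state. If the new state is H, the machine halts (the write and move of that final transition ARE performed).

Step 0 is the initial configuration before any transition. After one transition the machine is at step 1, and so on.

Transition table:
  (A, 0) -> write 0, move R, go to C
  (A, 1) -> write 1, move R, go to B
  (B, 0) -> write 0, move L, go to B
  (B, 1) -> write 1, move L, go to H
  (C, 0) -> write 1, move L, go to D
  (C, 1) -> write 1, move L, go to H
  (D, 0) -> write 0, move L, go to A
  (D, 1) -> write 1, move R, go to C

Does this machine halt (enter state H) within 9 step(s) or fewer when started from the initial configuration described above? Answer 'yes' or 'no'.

Answer: yes

Derivation:
Step 1: in state A at pos 2, read 0 -> (A,0)->write 0,move R,goto C. Now: state=C, head=3, tape[-1..4]=010000 (head:     ^)
Step 2: in state C at pos 3, read 0 -> (C,0)->write 1,move L,goto D. Now: state=D, head=2, tape[-1..4]=010010 (head:    ^)
Step 3: in state D at pos 2, read 0 -> (D,0)->write 0,move L,goto A. Now: state=A, head=1, tape[-1..4]=010010 (head:   ^)
Step 4: in state A at pos 1, read 0 -> (A,0)->write 0,move R,goto C. Now: state=C, head=2, tape[-1..4]=010010 (head:    ^)
Step 5: in state C at pos 2, read 0 -> (C,0)->write 1,move L,goto D. Now: state=D, head=1, tape[-1..4]=010110 (head:   ^)
Step 6: in state D at pos 1, read 0 -> (D,0)->write 0,move L,goto A. Now: state=A, head=0, tape[-1..4]=010110 (head:  ^)
Step 7: in state A at pos 0, read 1 -> (A,1)->write 1,move R,goto B. Now: state=B, head=1, tape[-1..4]=010110 (head:   ^)
Step 8: in state B at pos 1, read 0 -> (B,0)->write 0,move L,goto B. Now: state=B, head=0, tape[-1..4]=010110 (head:  ^)
Step 9: in state B at pos 0, read 1 -> (B,1)->write 1,move L,goto H. Now: state=H, head=-1, tape[-2..4]=0010110 (head:  ^)
State H reached at step 9; 9 <= 9 -> yes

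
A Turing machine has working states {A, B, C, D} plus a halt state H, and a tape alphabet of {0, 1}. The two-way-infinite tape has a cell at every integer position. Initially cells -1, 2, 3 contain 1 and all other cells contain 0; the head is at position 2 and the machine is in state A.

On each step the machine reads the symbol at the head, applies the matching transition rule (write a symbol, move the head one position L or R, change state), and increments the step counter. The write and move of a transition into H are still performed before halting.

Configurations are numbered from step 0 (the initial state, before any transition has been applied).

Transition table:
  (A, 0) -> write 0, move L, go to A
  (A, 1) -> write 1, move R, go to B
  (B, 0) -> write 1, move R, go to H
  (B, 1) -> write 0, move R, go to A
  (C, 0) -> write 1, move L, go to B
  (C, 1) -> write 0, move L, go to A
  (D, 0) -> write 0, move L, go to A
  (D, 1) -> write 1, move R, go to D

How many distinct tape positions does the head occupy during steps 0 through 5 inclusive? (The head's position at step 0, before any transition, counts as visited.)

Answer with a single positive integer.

Step 1: in state A at pos 2, read 1 -> (A,1)->write 1,move R,goto B. Now: state=B, head=3, tape[-2..4]=0100110 (head:      ^)
Step 2: in state B at pos 3, read 1 -> (B,1)->write 0,move R,goto A. Now: state=A, head=4, tape[-2..5]=01001000 (head:       ^)
Step 3: in state A at pos 4, read 0 -> (A,0)->write 0,move L,goto A. Now: state=A, head=3, tape[-2..5]=01001000 (head:      ^)
Step 4: in state A at pos 3, read 0 -> (A,0)->write 0,move L,goto A. Now: state=A, head=2, tape[-2..5]=01001000 (head:     ^)
Step 5: in state A at pos 2, read 1 -> (A,1)->write 1,move R,goto B. Now: state=B, head=3, tape[-2..5]=01001000 (head:      ^)
Head positions at steps 0..5: starting at 2, distinct positions visited = {2, 3, 4} -> 3 position(s)

Answer: 3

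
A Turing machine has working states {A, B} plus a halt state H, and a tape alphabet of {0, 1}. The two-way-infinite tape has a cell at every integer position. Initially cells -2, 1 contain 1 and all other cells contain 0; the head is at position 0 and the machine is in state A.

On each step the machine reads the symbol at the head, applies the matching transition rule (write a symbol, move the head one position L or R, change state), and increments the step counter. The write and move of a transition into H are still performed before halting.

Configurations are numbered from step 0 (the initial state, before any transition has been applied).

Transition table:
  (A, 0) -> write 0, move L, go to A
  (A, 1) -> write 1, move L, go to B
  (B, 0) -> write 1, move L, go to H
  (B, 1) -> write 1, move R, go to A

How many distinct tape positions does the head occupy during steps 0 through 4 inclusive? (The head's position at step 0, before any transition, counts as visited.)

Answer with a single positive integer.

Step 1: in state A at pos 0, read 0 -> (A,0)->write 0,move L,goto A. Now: state=A, head=-1, tape[-3..2]=010010 (head:   ^)
Step 2: in state A at pos -1, read 0 -> (A,0)->write 0,move L,goto A. Now: state=A, head=-2, tape[-3..2]=010010 (head:  ^)
Step 3: in state A at pos -2, read 1 -> (A,1)->write 1,move L,goto B. Now: state=B, head=-3, tape[-4..2]=0010010 (head:  ^)
Step 4: in state B at pos -3, read 0 -> (B,0)->write 1,move L,goto H. Now: state=H, head=-4, tape[-5..2]=00110010 (head:  ^)
Head positions at steps 0..4: starting at 0, distinct positions visited = {-4, -3, -2, -1, 0} -> 5 position(s)

Answer: 5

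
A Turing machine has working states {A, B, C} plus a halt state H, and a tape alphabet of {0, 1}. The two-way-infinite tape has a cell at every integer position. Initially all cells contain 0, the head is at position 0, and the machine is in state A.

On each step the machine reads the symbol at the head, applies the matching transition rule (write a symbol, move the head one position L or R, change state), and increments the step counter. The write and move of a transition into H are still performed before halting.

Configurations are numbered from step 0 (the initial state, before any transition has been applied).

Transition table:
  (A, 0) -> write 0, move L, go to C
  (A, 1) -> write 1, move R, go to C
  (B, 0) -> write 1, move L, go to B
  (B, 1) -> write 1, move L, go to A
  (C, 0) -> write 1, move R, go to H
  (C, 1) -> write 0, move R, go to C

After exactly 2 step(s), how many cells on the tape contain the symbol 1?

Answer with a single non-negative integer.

Answer: 1

Derivation:
Step 1: in state A at pos 0, read 0 -> (A,0)->write 0,move L,goto C. Now: state=C, head=-1, tape[-2..1]=0000 (head:  ^)
Step 2: in state C at pos -1, read 0 -> (C,0)->write 1,move R,goto H. Now: state=H, head=0, tape[-2..1]=0100 (head:   ^)
Cells containing 1 after step 2: {-1} -> 1 cell(s)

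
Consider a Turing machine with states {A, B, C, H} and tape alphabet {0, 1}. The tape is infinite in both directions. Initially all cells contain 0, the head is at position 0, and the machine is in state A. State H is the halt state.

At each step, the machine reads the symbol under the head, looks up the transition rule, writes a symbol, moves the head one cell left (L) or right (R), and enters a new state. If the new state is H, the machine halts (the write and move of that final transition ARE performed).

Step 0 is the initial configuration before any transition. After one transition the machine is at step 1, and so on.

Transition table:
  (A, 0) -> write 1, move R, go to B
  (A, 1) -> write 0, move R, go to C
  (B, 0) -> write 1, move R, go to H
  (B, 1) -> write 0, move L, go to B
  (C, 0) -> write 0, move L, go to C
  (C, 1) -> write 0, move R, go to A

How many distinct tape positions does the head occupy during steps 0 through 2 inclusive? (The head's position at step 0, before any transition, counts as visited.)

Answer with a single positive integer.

Step 1: in state A at pos 0, read 0 -> (A,0)->write 1,move R,goto B. Now: state=B, head=1, tape[-1..2]=0100 (head:   ^)
Step 2: in state B at pos 1, read 0 -> (B,0)->write 1,move R,goto H. Now: state=H, head=2, tape[-1..3]=01100 (head:    ^)
Head positions at steps 0..2: starting at 0, distinct positions visited = {0, 1, 2} -> 3 position(s)

Answer: 3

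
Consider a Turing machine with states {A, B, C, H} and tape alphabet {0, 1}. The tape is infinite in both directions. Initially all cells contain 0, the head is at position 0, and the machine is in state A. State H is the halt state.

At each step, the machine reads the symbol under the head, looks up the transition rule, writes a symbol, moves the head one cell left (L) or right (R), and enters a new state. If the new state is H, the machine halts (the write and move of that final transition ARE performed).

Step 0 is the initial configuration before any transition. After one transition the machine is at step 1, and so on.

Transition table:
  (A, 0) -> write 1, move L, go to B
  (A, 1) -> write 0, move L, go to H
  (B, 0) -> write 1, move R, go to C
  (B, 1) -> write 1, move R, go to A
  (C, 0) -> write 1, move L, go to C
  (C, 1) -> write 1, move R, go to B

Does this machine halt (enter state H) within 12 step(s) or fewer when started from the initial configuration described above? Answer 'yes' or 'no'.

Step 1: in state A at pos 0, read 0 -> (A,0)->write 1,move L,goto B. Now: state=B, head=-1, tape[-2..1]=0010 (head:  ^)
Step 2: in state B at pos -1, read 0 -> (B,0)->write 1,move R,goto C. Now: state=C, head=0, tape[-2..1]=0110 (head:   ^)
Step 3: in state C at pos 0, read 1 -> (C,1)->write 1,move R,goto B. Now: state=B, head=1, tape[-2..2]=01100 (head:    ^)
Step 4: in state B at pos 1, read 0 -> (B,0)->write 1,move R,goto C. Now: state=C, head=2, tape[-2..3]=011100 (head:     ^)
Step 5: in state C at pos 2, read 0 -> (C,0)->write 1,move L,goto C. Now: state=C, head=1, tape[-2..3]=011110 (head:    ^)
Step 6: in state C at pos 1, read 1 -> (C,1)->write 1,move R,goto B. Now: state=B, head=2, tape[-2..3]=011110 (head:     ^)
Step 7: in state B at pos 2, read 1 -> (B,1)->write 1,move R,goto A. Now: state=A, head=3, tape[-2..4]=0111100 (head:      ^)
Step 8: in state A at pos 3, read 0 -> (A,0)->write 1,move L,goto B. Now: state=B, head=2, tape[-2..4]=0111110 (head:     ^)
Step 9: in state B at pos 2, read 1 -> (B,1)->write 1,move R,goto A. Now: state=A, head=3, tape[-2..4]=0111110 (head:      ^)
Step 10: in state A at pos 3, read 1 -> (A,1)->write 0,move L,goto H. Now: state=H, head=2, tape[-2..4]=0111100 (head:     ^)
State H reached at step 10; 10 <= 12 -> yes

Answer: yes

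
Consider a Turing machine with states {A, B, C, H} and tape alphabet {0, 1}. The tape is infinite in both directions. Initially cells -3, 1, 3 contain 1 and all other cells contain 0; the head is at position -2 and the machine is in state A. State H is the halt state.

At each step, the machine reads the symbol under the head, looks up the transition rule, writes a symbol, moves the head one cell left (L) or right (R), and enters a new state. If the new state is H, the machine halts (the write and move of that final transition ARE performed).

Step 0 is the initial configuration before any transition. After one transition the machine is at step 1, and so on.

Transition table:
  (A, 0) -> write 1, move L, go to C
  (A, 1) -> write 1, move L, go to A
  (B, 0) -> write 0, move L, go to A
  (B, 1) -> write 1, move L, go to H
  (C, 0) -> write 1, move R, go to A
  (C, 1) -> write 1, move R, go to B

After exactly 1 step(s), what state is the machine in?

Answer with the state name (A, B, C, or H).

Step 1: in state A at pos -2, read 0 -> (A,0)->write 1,move L,goto C. Now: state=C, head=-3, tape[-4..4]=011001010 (head:  ^)

Answer: C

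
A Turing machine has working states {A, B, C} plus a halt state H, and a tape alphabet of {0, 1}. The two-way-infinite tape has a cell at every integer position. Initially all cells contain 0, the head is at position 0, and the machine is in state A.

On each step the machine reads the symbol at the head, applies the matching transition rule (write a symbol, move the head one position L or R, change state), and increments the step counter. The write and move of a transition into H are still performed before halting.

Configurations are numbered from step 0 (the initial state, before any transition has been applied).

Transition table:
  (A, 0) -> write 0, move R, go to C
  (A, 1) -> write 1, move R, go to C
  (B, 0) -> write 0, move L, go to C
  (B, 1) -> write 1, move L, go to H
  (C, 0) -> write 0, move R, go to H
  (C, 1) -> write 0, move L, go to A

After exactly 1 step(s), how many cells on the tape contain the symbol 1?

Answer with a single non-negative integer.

Step 1: in state A at pos 0, read 0 -> (A,0)->write 0,move R,goto C. Now: state=C, head=1, tape[-1..2]=0000 (head:   ^)
No cell contains 1 after step 1 -> 0 cell(s)

Answer: 0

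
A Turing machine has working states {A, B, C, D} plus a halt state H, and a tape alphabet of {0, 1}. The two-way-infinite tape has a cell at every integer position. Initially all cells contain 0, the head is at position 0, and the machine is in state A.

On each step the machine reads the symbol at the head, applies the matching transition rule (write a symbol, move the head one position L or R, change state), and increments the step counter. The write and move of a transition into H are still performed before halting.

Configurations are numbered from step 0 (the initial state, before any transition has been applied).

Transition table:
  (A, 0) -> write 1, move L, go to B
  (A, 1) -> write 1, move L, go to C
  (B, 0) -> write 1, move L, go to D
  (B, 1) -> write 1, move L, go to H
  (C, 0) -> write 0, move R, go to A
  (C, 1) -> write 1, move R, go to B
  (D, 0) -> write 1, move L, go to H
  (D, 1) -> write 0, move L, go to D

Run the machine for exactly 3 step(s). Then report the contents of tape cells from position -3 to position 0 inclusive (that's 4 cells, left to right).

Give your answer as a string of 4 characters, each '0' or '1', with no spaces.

Answer: 0111

Derivation:
Step 1: in state A at pos 0, read 0 -> (A,0)->write 1,move L,goto B. Now: state=B, head=-1, tape[-2..1]=0010 (head:  ^)
Step 2: in state B at pos -1, read 0 -> (B,0)->write 1,move L,goto D. Now: state=D, head=-2, tape[-3..1]=00110 (head:  ^)
Step 3: in state D at pos -2, read 0 -> (D,0)->write 1,move L,goto H. Now: state=H, head=-3, tape[-4..1]=001110 (head:  ^)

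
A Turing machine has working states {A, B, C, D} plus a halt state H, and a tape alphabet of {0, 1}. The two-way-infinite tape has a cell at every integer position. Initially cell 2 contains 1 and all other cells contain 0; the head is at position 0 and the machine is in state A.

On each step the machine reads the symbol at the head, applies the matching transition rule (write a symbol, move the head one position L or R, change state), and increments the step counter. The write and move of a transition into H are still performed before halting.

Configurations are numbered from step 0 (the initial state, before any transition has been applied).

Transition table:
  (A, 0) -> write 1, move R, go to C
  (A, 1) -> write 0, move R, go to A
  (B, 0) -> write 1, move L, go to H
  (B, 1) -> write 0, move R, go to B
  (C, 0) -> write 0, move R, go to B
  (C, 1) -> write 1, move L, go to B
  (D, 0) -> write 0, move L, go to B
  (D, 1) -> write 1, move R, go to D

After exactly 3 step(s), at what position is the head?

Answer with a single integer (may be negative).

Step 1: in state A at pos 0, read 0 -> (A,0)->write 1,move R,goto C. Now: state=C, head=1, tape[-1..3]=01010 (head:   ^)
Step 2: in state C at pos 1, read 0 -> (C,0)->write 0,move R,goto B. Now: state=B, head=2, tape[-1..3]=01010 (head:    ^)
Step 3: in state B at pos 2, read 1 -> (B,1)->write 0,move R,goto B. Now: state=B, head=3, tape[-1..4]=010000 (head:     ^)

Answer: 3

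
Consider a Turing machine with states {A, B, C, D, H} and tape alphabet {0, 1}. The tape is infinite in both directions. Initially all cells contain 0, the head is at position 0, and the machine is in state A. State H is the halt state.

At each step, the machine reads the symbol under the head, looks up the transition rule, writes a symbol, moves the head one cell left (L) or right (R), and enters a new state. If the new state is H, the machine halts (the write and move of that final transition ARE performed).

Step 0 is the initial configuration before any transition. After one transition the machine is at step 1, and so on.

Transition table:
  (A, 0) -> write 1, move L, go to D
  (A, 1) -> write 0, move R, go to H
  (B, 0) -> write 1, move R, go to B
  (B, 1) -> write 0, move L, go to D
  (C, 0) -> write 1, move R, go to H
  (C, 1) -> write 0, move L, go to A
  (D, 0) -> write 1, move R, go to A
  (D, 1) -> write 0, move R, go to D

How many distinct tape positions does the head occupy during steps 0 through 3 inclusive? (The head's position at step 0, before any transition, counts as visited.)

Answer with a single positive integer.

Answer: 3

Derivation:
Step 1: in state A at pos 0, read 0 -> (A,0)->write 1,move L,goto D. Now: state=D, head=-1, tape[-2..1]=0010 (head:  ^)
Step 2: in state D at pos -1, read 0 -> (D,0)->write 1,move R,goto A. Now: state=A, head=0, tape[-2..1]=0110 (head:   ^)
Step 3: in state A at pos 0, read 1 -> (A,1)->write 0,move R,goto H. Now: state=H, head=1, tape[-2..2]=01000 (head:    ^)
Head positions at steps 0..3: starting at 0, distinct positions visited = {-1, 0, 1} -> 3 position(s)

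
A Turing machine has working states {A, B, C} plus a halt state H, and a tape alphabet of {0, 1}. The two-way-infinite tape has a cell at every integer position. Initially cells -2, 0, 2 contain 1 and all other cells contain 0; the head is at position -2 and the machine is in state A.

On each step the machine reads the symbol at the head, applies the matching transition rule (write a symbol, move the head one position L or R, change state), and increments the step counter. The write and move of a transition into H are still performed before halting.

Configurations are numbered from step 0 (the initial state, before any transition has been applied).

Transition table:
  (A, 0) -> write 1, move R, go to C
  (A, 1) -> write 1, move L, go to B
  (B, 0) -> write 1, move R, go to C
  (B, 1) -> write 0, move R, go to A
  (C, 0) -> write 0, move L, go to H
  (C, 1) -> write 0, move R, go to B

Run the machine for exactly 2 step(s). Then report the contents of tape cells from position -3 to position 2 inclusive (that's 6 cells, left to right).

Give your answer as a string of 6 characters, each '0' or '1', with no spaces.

Answer: 110101

Derivation:
Step 1: in state A at pos -2, read 1 -> (A,1)->write 1,move L,goto B. Now: state=B, head=-3, tape[-4..3]=00101010 (head:  ^)
Step 2: in state B at pos -3, read 0 -> (B,0)->write 1,move R,goto C. Now: state=C, head=-2, tape[-4..3]=01101010 (head:   ^)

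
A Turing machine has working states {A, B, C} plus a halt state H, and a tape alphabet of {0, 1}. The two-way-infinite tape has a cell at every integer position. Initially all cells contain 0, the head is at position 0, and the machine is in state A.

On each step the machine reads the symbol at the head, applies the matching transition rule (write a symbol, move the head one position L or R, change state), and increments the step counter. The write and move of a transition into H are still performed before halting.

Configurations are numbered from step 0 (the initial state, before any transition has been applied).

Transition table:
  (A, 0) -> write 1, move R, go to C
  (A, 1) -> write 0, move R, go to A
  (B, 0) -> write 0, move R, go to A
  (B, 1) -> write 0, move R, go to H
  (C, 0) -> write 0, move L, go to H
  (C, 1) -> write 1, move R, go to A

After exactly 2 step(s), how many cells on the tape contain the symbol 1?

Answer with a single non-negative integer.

Step 1: in state A at pos 0, read 0 -> (A,0)->write 1,move R,goto C. Now: state=C, head=1, tape[-1..2]=0100 (head:   ^)
Step 2: in state C at pos 1, read 0 -> (C,0)->write 0,move L,goto H. Now: state=H, head=0, tape[-1..2]=0100 (head:  ^)
Cells containing 1 after step 2: {0} -> 1 cell(s)

Answer: 1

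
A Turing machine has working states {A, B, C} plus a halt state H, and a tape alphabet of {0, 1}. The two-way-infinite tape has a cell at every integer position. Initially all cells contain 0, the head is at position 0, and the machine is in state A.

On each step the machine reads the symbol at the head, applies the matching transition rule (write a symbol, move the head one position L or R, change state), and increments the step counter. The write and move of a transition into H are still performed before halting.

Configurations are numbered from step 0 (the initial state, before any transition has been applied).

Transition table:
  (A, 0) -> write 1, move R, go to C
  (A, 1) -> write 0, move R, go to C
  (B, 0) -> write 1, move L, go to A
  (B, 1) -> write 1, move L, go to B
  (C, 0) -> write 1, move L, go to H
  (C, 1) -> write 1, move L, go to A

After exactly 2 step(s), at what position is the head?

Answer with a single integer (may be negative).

Answer: 0

Derivation:
Step 1: in state A at pos 0, read 0 -> (A,0)->write 1,move R,goto C. Now: state=C, head=1, tape[-1..2]=0100 (head:   ^)
Step 2: in state C at pos 1, read 0 -> (C,0)->write 1,move L,goto H. Now: state=H, head=0, tape[-1..2]=0110 (head:  ^)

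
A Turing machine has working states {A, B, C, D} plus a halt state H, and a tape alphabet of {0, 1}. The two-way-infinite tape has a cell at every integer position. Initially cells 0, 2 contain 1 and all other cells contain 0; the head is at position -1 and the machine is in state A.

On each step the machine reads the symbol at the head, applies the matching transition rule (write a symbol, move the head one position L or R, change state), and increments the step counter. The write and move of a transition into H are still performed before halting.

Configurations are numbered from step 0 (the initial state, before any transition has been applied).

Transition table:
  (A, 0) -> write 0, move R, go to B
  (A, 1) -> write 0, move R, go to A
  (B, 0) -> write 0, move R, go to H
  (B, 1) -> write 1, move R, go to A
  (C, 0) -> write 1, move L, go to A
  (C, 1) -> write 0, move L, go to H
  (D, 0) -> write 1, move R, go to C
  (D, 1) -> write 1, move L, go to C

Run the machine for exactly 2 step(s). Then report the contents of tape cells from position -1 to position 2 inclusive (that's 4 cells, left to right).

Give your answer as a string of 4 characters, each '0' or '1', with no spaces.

Answer: 0101

Derivation:
Step 1: in state A at pos -1, read 0 -> (A,0)->write 0,move R,goto B. Now: state=B, head=0, tape[-2..3]=001010 (head:   ^)
Step 2: in state B at pos 0, read 1 -> (B,1)->write 1,move R,goto A. Now: state=A, head=1, tape[-2..3]=001010 (head:    ^)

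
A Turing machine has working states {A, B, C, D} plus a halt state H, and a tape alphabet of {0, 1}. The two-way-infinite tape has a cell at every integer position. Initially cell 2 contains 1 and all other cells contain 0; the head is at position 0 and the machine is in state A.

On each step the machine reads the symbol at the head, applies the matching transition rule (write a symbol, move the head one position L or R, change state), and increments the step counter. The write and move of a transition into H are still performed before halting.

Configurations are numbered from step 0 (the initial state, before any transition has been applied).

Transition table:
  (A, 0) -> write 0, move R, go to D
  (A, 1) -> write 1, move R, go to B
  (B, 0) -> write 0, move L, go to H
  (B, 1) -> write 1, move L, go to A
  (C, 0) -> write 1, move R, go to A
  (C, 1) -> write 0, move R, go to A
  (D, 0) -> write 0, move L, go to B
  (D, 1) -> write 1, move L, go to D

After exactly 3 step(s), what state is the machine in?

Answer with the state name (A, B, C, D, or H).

Step 1: in state A at pos 0, read 0 -> (A,0)->write 0,move R,goto D. Now: state=D, head=1, tape[-1..3]=00010 (head:   ^)
Step 2: in state D at pos 1, read 0 -> (D,0)->write 0,move L,goto B. Now: state=B, head=0, tape[-1..3]=00010 (head:  ^)
Step 3: in state B at pos 0, read 0 -> (B,0)->write 0,move L,goto H. Now: state=H, head=-1, tape[-2..3]=000010 (head:  ^)

Answer: H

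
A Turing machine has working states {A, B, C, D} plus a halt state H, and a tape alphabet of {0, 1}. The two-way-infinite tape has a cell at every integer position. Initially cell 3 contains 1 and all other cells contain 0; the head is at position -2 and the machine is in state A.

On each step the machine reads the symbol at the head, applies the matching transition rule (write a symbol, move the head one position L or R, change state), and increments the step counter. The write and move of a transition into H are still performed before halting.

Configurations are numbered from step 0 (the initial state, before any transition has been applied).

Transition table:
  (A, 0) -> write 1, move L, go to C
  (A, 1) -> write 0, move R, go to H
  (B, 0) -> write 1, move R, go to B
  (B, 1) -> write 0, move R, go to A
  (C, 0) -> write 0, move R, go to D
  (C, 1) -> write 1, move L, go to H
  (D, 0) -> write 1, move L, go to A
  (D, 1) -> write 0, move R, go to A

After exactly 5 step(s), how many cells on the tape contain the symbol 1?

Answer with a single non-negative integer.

Step 1: in state A at pos -2, read 0 -> (A,0)->write 1,move L,goto C. Now: state=C, head=-3, tape[-4..4]=001000010 (head:  ^)
Step 2: in state C at pos -3, read 0 -> (C,0)->write 0,move R,goto D. Now: state=D, head=-2, tape[-4..4]=001000010 (head:   ^)
Step 3: in state D at pos -2, read 1 -> (D,1)->write 0,move R,goto A. Now: state=A, head=-1, tape[-4..4]=000000010 (head:    ^)
Step 4: in state A at pos -1, read 0 -> (A,0)->write 1,move L,goto C. Now: state=C, head=-2, tape[-4..4]=000100010 (head:   ^)
Step 5: in state C at pos -2, read 0 -> (C,0)->write 0,move R,goto D. Now: state=D, head=-1, tape[-4..4]=000100010 (head:    ^)
Cells containing 1 after step 5: {-1, 3} -> 2 cell(s)

Answer: 2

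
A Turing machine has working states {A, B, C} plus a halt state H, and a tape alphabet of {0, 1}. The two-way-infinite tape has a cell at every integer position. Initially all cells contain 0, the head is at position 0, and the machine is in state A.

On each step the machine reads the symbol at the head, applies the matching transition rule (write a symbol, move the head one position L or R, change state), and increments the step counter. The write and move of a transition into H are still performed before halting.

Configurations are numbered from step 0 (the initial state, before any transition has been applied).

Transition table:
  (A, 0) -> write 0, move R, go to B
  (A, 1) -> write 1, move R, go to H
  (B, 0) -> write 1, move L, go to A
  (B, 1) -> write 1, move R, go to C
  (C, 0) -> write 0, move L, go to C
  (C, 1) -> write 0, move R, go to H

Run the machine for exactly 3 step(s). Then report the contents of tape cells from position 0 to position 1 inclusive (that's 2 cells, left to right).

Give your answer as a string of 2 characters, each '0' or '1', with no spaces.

Answer: 01

Derivation:
Step 1: in state A at pos 0, read 0 -> (A,0)->write 0,move R,goto B. Now: state=B, head=1, tape[-1..2]=0000 (head:   ^)
Step 2: in state B at pos 1, read 0 -> (B,0)->write 1,move L,goto A. Now: state=A, head=0, tape[-1..2]=0010 (head:  ^)
Step 3: in state A at pos 0, read 0 -> (A,0)->write 0,move R,goto B. Now: state=B, head=1, tape[-1..2]=0010 (head:   ^)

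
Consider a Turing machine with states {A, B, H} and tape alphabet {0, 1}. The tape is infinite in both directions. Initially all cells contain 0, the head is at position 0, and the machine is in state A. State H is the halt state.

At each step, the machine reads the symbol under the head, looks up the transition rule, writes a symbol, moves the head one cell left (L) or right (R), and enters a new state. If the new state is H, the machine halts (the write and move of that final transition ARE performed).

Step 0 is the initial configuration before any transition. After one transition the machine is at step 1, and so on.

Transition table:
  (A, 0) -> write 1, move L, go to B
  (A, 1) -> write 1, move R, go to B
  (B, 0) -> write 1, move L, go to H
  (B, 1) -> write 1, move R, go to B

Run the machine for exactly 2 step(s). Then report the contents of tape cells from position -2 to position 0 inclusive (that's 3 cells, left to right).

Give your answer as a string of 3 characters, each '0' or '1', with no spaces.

Answer: 011

Derivation:
Step 1: in state A at pos 0, read 0 -> (A,0)->write 1,move L,goto B. Now: state=B, head=-1, tape[-2..1]=0010 (head:  ^)
Step 2: in state B at pos -1, read 0 -> (B,0)->write 1,move L,goto H. Now: state=H, head=-2, tape[-3..1]=00110 (head:  ^)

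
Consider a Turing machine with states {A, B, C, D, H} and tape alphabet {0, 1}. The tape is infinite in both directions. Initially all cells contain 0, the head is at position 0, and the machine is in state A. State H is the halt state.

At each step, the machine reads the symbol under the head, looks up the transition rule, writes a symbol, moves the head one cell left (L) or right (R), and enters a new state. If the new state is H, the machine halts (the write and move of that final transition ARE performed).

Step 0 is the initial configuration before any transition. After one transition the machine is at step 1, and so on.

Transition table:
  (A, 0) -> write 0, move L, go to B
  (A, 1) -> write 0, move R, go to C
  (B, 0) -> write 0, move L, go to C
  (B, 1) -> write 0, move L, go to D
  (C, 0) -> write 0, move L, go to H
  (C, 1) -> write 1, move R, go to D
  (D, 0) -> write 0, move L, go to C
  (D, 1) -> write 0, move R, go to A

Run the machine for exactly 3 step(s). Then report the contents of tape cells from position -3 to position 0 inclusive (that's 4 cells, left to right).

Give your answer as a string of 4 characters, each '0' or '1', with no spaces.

Answer: 0000

Derivation:
Step 1: in state A at pos 0, read 0 -> (A,0)->write 0,move L,goto B. Now: state=B, head=-1, tape[-2..1]=0000 (head:  ^)
Step 2: in state B at pos -1, read 0 -> (B,0)->write 0,move L,goto C. Now: state=C, head=-2, tape[-3..1]=00000 (head:  ^)
Step 3: in state C at pos -2, read 0 -> (C,0)->write 0,move L,goto H. Now: state=H, head=-3, tape[-4..1]=000000 (head:  ^)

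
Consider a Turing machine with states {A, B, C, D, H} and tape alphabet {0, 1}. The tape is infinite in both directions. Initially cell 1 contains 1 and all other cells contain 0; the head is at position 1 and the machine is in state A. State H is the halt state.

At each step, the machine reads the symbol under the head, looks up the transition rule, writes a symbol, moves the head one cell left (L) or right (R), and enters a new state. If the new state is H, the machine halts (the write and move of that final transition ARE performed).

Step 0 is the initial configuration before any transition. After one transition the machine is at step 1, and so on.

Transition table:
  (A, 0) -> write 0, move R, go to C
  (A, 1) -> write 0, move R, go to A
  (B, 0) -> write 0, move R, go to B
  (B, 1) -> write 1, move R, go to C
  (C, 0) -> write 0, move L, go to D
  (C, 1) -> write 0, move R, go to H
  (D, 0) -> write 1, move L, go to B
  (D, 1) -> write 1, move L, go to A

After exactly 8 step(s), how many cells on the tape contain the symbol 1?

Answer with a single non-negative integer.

Step 1: in state A at pos 1, read 1 -> (A,1)->write 0,move R,goto A. Now: state=A, head=2, tape[0..3]=0000 (head:   ^)
Step 2: in state A at pos 2, read 0 -> (A,0)->write 0,move R,goto C. Now: state=C, head=3, tape[0..4]=00000 (head:    ^)
Step 3: in state C at pos 3, read 0 -> (C,0)->write 0,move L,goto D. Now: state=D, head=2, tape[0..4]=00000 (head:   ^)
Step 4: in state D at pos 2, read 0 -> (D,0)->write 1,move L,goto B. Now: state=B, head=1, tape[0..4]=00100 (head:  ^)
Step 5: in state B at pos 1, read 0 -> (B,0)->write 0,move R,goto B. Now: state=B, head=2, tape[0..4]=00100 (head:   ^)
Step 6: in state B at pos 2, read 1 -> (B,1)->write 1,move R,goto C. Now: state=C, head=3, tape[0..4]=00100 (head:    ^)
Step 7: in state C at pos 3, read 0 -> (C,0)->write 0,move L,goto D. Now: state=D, head=2, tape[0..4]=00100 (head:   ^)
Step 8: in state D at pos 2, read 1 -> (D,1)->write 1,move L,goto A. Now: state=A, head=1, tape[0..4]=00100 (head:  ^)
Cells containing 1 after step 8: {2} -> 1 cell(s)

Answer: 1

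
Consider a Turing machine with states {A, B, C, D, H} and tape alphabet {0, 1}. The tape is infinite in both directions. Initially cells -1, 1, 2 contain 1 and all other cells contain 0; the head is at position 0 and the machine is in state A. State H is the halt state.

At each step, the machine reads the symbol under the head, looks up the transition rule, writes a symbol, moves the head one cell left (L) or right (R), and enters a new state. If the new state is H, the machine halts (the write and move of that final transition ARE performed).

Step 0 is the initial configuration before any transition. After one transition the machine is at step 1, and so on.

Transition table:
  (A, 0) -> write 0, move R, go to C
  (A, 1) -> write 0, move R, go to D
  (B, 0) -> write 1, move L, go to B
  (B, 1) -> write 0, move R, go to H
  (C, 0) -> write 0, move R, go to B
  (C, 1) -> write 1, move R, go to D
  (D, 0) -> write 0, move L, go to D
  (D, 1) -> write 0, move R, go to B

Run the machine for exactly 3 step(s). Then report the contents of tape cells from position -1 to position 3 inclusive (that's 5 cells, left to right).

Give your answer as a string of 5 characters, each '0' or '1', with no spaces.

Answer: 10100

Derivation:
Step 1: in state A at pos 0, read 0 -> (A,0)->write 0,move R,goto C. Now: state=C, head=1, tape[-2..3]=010110 (head:    ^)
Step 2: in state C at pos 1, read 1 -> (C,1)->write 1,move R,goto D. Now: state=D, head=2, tape[-2..3]=010110 (head:     ^)
Step 3: in state D at pos 2, read 1 -> (D,1)->write 0,move R,goto B. Now: state=B, head=3, tape[-2..4]=0101000 (head:      ^)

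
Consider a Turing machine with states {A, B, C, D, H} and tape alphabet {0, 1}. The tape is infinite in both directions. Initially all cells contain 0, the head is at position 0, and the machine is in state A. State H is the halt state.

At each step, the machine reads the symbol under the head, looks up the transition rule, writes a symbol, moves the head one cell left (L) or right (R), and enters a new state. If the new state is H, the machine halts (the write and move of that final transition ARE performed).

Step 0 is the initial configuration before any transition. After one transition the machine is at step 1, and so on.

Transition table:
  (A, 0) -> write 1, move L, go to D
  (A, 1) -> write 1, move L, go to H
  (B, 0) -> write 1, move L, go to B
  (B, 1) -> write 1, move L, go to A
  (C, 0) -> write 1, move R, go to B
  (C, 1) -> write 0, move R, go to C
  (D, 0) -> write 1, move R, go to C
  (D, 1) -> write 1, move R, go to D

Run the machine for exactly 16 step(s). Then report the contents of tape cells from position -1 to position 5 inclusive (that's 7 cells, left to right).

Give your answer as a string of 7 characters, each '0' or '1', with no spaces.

Step 1: in state A at pos 0, read 0 -> (A,0)->write 1,move L,goto D. Now: state=D, head=-1, tape[-2..1]=0010 (head:  ^)
Step 2: in state D at pos -1, read 0 -> (D,0)->write 1,move R,goto C. Now: state=C, head=0, tape[-2..1]=0110 (head:   ^)
Step 3: in state C at pos 0, read 1 -> (C,1)->write 0,move R,goto C. Now: state=C, head=1, tape[-2..2]=01000 (head:    ^)
Step 4: in state C at pos 1, read 0 -> (C,0)->write 1,move R,goto B. Now: state=B, head=2, tape[-2..3]=010100 (head:     ^)
Step 5: in state B at pos 2, read 0 -> (B,0)->write 1,move L,goto B. Now: state=B, head=1, tape[-2..3]=010110 (head:    ^)
Step 6: in state B at pos 1, read 1 -> (B,1)->write 1,move L,goto A. Now: state=A, head=0, tape[-2..3]=010110 (head:   ^)
Step 7: in state A at pos 0, read 0 -> (A,0)->write 1,move L,goto D. Now: state=D, head=-1, tape[-2..3]=011110 (head:  ^)
Step 8: in state D at pos -1, read 1 -> (D,1)->write 1,move R,goto D. Now: state=D, head=0, tape[-2..3]=011110 (head:   ^)
Step 9: in state D at pos 0, read 1 -> (D,1)->write 1,move R,goto D. Now: state=D, head=1, tape[-2..3]=011110 (head:    ^)
Step 10: in state D at pos 1, read 1 -> (D,1)->write 1,move R,goto D. Now: state=D, head=2, tape[-2..3]=011110 (head:     ^)
Step 11: in state D at pos 2, read 1 -> (D,1)->write 1,move R,goto D. Now: state=D, head=3, tape[-2..4]=0111100 (head:      ^)
Step 12: in state D at pos 3, read 0 -> (D,0)->write 1,move R,goto C. Now: state=C, head=4, tape[-2..5]=01111100 (head:       ^)
Step 13: in state C at pos 4, read 0 -> (C,0)->write 1,move R,goto B. Now: state=B, head=5, tape[-2..6]=011111100 (head:        ^)
Step 14: in state B at pos 5, read 0 -> (B,0)->write 1,move L,goto B. Now: state=B, head=4, tape[-2..6]=011111110 (head:       ^)
Step 15: in state B at pos 4, read 1 -> (B,1)->write 1,move L,goto A. Now: state=A, head=3, tape[-2..6]=011111110 (head:      ^)
Step 16: in state A at pos 3, read 1 -> (A,1)->write 1,move L,goto H. Now: state=H, head=2, tape[-2..6]=011111110 (head:     ^)

Answer: 1111111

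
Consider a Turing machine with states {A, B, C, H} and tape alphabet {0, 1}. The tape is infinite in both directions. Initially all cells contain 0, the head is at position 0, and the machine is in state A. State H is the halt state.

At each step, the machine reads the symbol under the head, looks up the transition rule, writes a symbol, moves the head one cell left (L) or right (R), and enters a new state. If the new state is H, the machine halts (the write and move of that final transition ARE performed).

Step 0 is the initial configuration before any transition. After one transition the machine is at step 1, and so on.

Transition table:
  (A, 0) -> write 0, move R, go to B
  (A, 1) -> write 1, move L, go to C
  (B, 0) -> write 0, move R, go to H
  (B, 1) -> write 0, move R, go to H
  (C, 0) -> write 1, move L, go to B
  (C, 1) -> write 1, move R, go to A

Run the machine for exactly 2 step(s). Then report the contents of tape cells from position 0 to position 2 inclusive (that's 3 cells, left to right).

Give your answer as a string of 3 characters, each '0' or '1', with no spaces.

Step 1: in state A at pos 0, read 0 -> (A,0)->write 0,move R,goto B. Now: state=B, head=1, tape[-1..2]=0000 (head:   ^)
Step 2: in state B at pos 1, read 0 -> (B,0)->write 0,move R,goto H. Now: state=H, head=2, tape[-1..3]=00000 (head:    ^)

Answer: 000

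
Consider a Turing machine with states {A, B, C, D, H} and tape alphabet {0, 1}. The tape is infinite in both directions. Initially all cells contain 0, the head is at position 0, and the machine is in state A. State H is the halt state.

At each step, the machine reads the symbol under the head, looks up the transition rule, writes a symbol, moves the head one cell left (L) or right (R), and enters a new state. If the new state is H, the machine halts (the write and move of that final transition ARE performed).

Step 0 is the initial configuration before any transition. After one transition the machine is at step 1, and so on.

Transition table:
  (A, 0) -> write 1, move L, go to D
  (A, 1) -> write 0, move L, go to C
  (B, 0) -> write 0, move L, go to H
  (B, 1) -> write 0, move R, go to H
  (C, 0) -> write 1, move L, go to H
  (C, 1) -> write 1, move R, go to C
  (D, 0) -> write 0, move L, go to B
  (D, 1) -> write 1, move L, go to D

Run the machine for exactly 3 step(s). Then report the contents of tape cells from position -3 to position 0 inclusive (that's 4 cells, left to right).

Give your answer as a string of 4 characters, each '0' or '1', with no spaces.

Step 1: in state A at pos 0, read 0 -> (A,0)->write 1,move L,goto D. Now: state=D, head=-1, tape[-2..1]=0010 (head:  ^)
Step 2: in state D at pos -1, read 0 -> (D,0)->write 0,move L,goto B. Now: state=B, head=-2, tape[-3..1]=00010 (head:  ^)
Step 3: in state B at pos -2, read 0 -> (B,0)->write 0,move L,goto H. Now: state=H, head=-3, tape[-4..1]=000010 (head:  ^)

Answer: 0001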